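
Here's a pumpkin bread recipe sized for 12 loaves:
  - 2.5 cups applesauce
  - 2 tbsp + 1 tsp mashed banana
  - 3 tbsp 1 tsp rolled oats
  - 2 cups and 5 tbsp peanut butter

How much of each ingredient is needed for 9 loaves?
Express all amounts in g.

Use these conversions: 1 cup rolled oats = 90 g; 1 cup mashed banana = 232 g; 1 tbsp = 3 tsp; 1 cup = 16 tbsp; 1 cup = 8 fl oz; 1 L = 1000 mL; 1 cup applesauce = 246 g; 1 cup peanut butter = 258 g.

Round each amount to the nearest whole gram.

applesauce: 461 g; mashed banana: 25 g; rolled oats: 14 g; peanut butter: 447 g

Scaling factor: 9/12 = 3/4 = 0.75.
applesauce: 2.5 cup × 3/4 × 246 g/cup ≈ 461 g
mashed banana: (2 tbsp + 1 tsp = 7/3 tbsp) × 3/4 ÷ 16 tbsp/cup × 232 g/cup ≈ 25 g
rolled oats: (3 tbsp + 1 tsp = 10/3 tbsp) × 3/4 ÷ 16 tbsp/cup × 90 g/cup ≈ 14 g
peanut butter: (2 cup + 5 tbsp = 2.3125 cup) × 3/4 × 258 g/cup ≈ 447 g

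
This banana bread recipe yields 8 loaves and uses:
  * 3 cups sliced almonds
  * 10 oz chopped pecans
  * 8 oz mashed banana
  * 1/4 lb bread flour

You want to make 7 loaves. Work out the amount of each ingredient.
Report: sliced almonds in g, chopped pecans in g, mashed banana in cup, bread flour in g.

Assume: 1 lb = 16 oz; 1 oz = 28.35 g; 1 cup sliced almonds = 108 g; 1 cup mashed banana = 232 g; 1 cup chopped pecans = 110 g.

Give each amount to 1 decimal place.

Scaling factor: 7/8 = 0.875.
sliced almonds: 3 cup × 7/8 × 108 g/cup = 283.5 g
chopped pecans: 10 oz × 7/8 × 28.35 g/oz ≈ 248.1 g
mashed banana: 8 oz × 7/8 × 28.35 g/oz ÷ 232 g/cup ≈ 0.9 cup
bread flour: 0.25 lb × 7/8 × 16 oz/lb × 28.35 g/oz ≈ 99.2 g

sliced almonds: 283.5 g; chopped pecans: 248.1 g; mashed banana: 0.9 cup; bread flour: 99.2 g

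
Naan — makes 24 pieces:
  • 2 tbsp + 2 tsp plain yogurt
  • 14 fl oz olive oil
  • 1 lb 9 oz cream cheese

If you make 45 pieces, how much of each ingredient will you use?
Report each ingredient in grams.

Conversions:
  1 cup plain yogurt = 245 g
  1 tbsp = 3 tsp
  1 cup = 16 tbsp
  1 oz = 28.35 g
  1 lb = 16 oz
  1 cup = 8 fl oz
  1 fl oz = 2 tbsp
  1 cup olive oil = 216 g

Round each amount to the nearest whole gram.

Scaling factor: 45/24 = 15/8 = 1.875.
plain yogurt: (2 tbsp + 2 tsp = 8/3 tbsp) × 15/8 ÷ 16 tbsp/cup × 245 g/cup ≈ 77 g
olive oil: 14 fl oz × 15/8 ÷ 8 fl oz/cup × 216 g/cup ≈ 709 g
cream cheese: (1 lb + 9 oz = 1.5625 lb) × 15/8 × 16 oz/lb × 28.35 g/oz ≈ 1329 g

plain yogurt: 77 g; olive oil: 709 g; cream cheese: 1329 g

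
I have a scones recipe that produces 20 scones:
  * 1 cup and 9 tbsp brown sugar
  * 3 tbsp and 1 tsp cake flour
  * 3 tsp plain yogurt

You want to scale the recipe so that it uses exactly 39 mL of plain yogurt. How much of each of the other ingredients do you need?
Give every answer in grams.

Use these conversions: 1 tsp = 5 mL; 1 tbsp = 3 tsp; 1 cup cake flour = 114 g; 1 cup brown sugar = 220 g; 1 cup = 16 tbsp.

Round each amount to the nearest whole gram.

The original recipe has 15 mL of plain yogurt, so the scaling factor is 39 ÷ 15 = 13/5 = 2.6.
brown sugar: (1 cup + 9 tbsp = 1.5625 cup) × 13/5 × 220 g/cup ≈ 894 g
cake flour: (3 tbsp + 1 tsp = 10/3 tbsp) × 13/5 ÷ 16 tbsp/cup × 114 g/cup ≈ 62 g

brown sugar: 894 g; cake flour: 62 g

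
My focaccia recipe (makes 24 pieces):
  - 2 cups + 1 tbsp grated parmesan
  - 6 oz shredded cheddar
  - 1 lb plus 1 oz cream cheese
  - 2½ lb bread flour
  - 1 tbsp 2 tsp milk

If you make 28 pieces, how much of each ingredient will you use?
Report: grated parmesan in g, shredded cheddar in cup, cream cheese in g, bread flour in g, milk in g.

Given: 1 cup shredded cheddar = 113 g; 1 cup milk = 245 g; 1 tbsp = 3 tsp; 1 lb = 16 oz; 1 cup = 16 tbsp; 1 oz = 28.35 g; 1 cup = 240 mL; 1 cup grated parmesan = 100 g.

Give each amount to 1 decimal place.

Scaling factor: 28/24 = 7/6.
grated parmesan: (2 cup + 1 tbsp = 2.0625 cup) × 7/6 × 100 g/cup ≈ 240.6 g
shredded cheddar: 6 oz × 7/6 × 28.35 g/oz ÷ 113 g/cup ≈ 1.8 cup
cream cheese: (1 lb + 1 oz = 1.0625 lb) × 7/6 × 16 oz/lb × 28.35 g/oz ≈ 562.3 g
bread flour: 2.5 lb × 7/6 × 16 oz/lb × 28.35 g/oz = 1323.0 g
milk: (1 tbsp + 2 tsp = 5/3 tbsp) × 7/6 ÷ 16 tbsp/cup × 245 g/cup ≈ 29.8 g

grated parmesan: 240.6 g; shredded cheddar: 1.8 cup; cream cheese: 562.3 g; bread flour: 1323.0 g; milk: 29.8 g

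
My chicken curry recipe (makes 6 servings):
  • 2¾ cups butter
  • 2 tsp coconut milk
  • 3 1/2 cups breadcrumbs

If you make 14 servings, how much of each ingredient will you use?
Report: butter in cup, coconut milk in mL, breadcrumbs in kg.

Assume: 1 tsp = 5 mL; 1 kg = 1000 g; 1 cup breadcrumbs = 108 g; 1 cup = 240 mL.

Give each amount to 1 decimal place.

butter: 6.4 cup; coconut milk: 23.3 mL; breadcrumbs: 0.9 kg

Scaling factor: 14/6 = 7/3.
butter: 2.75 cup × 7/3 ≈ 6.4 cup
coconut milk: 2 tsp × 7/3 × 5 mL/tsp ≈ 23.3 mL
breadcrumbs: 3.5 cup × 7/3 × 108 g/cup ÷ 1000 g/kg ≈ 0.9 kg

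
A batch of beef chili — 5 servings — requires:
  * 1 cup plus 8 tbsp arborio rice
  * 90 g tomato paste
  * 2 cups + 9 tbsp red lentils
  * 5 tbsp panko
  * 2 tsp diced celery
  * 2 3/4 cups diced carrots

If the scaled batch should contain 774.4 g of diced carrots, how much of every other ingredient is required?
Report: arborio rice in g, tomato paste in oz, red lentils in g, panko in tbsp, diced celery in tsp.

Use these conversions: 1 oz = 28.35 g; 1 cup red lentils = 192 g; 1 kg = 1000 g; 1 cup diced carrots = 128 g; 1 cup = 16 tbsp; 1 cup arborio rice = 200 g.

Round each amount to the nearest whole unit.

The original recipe has 352 g of diced carrots, so the scaling factor is 774.4 ÷ 352 = 11/5 = 2.2.
arborio rice: (1 cup + 8 tbsp = 1.5 cup) × 11/5 × 200 g/cup = 660 g
tomato paste: 90 g × 11/5 ÷ 28.35 g/oz ≈ 7 oz
red lentils: (2 cup + 9 tbsp = 2.5625 cup) × 11/5 × 192 g/cup ≈ 1082 g
panko: 5 tbsp × 11/5 = 11 tbsp
diced celery: 2 tsp × 11/5 ≈ 4 tsp

arborio rice: 660 g; tomato paste: 7 oz; red lentils: 1082 g; panko: 11 tbsp; diced celery: 4 tsp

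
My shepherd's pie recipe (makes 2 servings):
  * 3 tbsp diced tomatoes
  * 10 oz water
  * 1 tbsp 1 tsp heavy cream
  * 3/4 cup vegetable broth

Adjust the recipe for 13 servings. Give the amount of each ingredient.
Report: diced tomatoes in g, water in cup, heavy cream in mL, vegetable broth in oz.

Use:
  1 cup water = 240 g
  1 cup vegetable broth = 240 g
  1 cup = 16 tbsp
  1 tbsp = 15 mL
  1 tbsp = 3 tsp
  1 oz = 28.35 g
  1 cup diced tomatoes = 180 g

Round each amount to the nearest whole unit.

Scaling factor: 13/2 = 6.5.
diced tomatoes: 3 tbsp × 13/2 ÷ 16 tbsp/cup × 180 g/cup ≈ 219 g
water: 10 oz × 13/2 × 28.35 g/oz ÷ 240 g/cup ≈ 8 cup
heavy cream: (1 tbsp + 1 tsp = 4/3 tbsp) × 13/2 × 15 mL/tbsp = 130 mL
vegetable broth: 0.75 cup × 13/2 × 240 g/cup ÷ 28.35 g/oz ≈ 41 oz

diced tomatoes: 219 g; water: 8 cup; heavy cream: 130 mL; vegetable broth: 41 oz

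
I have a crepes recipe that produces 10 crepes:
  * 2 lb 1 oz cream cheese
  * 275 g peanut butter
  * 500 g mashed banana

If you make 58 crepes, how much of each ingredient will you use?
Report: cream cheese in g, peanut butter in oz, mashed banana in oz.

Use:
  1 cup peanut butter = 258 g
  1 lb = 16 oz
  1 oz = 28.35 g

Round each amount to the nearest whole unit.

cream cheese: 5426 g; peanut butter: 56 oz; mashed banana: 102 oz

Scaling factor: 58/10 = 29/5 = 5.8.
cream cheese: (2 lb + 1 oz = 2.0625 lb) × 29/5 × 16 oz/lb × 28.35 g/oz ≈ 5426 g
peanut butter: 275 g × 29/5 ÷ 28.35 g/oz ≈ 56 oz
mashed banana: 500 g × 29/5 ÷ 28.35 g/oz ≈ 102 oz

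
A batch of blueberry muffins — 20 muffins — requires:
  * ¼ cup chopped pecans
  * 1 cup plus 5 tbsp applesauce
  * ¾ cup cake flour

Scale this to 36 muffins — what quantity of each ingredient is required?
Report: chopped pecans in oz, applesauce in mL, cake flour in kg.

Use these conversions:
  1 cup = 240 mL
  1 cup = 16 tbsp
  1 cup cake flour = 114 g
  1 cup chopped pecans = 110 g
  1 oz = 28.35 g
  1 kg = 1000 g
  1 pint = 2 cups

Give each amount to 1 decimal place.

Scaling factor: 36/20 = 9/5 = 1.8.
chopped pecans: 0.25 cup × 9/5 × 110 g/cup ÷ 28.35 g/oz ≈ 1.7 oz
applesauce: (1 cup + 5 tbsp = 1.3125 cup) × 9/5 × 240 mL/cup = 567.0 mL
cake flour: 0.75 cup × 9/5 × 114 g/cup ÷ 1000 g/kg ≈ 0.2 kg

chopped pecans: 1.7 oz; applesauce: 567.0 mL; cake flour: 0.2 kg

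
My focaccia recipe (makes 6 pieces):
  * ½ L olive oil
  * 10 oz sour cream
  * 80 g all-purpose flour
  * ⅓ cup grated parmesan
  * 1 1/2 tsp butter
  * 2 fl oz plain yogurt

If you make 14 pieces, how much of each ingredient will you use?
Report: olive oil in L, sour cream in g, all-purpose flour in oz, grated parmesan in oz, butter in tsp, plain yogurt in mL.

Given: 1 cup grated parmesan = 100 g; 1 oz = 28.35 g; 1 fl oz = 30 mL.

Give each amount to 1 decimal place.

Scaling factor: 14/6 = 7/3.
olive oil: 0.5 L × 7/3 ≈ 1.2 L
sour cream: 10 oz × 7/3 × 28.35 g/oz = 661.5 g
all-purpose flour: 80 g × 7/3 ÷ 28.35 g/oz ≈ 6.6 oz
grated parmesan: 1/3 cup × 7/3 × 100 g/cup ÷ 28.35 g/oz ≈ 2.7 oz
butter: 1.5 tsp × 7/3 = 3.5 tsp
plain yogurt: 2 fl oz × 7/3 × 30 mL/fl oz = 140.0 mL

olive oil: 1.2 L; sour cream: 661.5 g; all-purpose flour: 6.6 oz; grated parmesan: 2.7 oz; butter: 3.5 tsp; plain yogurt: 140.0 mL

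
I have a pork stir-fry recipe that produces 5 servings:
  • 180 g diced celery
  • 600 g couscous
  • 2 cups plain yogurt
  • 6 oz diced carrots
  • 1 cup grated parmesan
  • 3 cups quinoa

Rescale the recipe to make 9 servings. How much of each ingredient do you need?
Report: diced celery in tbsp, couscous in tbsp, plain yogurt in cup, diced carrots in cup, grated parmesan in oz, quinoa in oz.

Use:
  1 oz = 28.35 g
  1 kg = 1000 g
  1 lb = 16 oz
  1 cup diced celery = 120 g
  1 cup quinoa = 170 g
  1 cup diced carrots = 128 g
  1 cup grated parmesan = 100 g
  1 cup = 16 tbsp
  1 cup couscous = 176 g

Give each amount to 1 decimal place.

Scaling factor: 9/5 = 1.8.
diced celery: 180 g × 9/5 ÷ 120 g/cup × 16 tbsp/cup = 43.2 tbsp
couscous: 600 g × 9/5 ÷ 176 g/cup × 16 tbsp/cup ≈ 98.2 tbsp
plain yogurt: 2 cup × 9/5 = 3.6 cup
diced carrots: 6 oz × 9/5 × 28.35 g/oz ÷ 128 g/cup ≈ 2.4 cup
grated parmesan: 1 cup × 9/5 × 100 g/cup ÷ 28.35 g/oz ≈ 6.3 oz
quinoa: 3 cup × 9/5 × 170 g/cup ÷ 28.35 g/oz ≈ 32.4 oz

diced celery: 43.2 tbsp; couscous: 98.2 tbsp; plain yogurt: 3.6 cup; diced carrots: 2.4 cup; grated parmesan: 6.3 oz; quinoa: 32.4 oz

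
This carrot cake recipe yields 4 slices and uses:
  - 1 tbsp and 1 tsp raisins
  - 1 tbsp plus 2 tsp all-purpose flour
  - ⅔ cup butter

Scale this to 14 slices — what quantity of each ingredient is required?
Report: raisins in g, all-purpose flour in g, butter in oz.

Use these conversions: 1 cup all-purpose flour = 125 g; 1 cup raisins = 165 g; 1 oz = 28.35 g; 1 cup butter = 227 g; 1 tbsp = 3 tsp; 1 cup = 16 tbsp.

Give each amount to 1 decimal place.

raisins: 48.1 g; all-purpose flour: 45.6 g; butter: 18.7 oz

Scaling factor: 14/4 = 7/2 = 3.5.
raisins: (1 tbsp + 1 tsp = 4/3 tbsp) × 7/2 ÷ 16 tbsp/cup × 165 g/cup ≈ 48.1 g
all-purpose flour: (1 tbsp + 2 tsp = 5/3 tbsp) × 7/2 ÷ 16 tbsp/cup × 125 g/cup ≈ 45.6 g
butter: 2/3 cup × 7/2 × 227 g/cup ÷ 28.35 g/oz ≈ 18.7 oz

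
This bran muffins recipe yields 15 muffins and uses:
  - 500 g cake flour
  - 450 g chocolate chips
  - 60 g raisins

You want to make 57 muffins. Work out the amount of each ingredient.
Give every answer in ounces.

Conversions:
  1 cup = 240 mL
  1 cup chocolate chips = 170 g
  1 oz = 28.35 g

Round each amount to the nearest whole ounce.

cake flour: 67 oz; chocolate chips: 60 oz; raisins: 8 oz

Scaling factor: 57/15 = 19/5 = 3.8.
cake flour: 500 g × 19/5 ÷ 28.35 g/oz ≈ 67 oz
chocolate chips: 450 g × 19/5 ÷ 28.35 g/oz ≈ 60 oz
raisins: 60 g × 19/5 ÷ 28.35 g/oz ≈ 8 oz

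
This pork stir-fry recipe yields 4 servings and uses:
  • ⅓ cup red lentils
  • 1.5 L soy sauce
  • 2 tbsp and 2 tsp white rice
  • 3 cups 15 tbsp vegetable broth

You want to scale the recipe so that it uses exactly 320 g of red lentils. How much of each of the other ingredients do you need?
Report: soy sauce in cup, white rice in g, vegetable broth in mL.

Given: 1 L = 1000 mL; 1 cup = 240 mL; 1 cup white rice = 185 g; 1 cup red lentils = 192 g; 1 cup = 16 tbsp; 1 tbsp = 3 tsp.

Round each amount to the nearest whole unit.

soy sauce: 31 cup; white rice: 154 g; vegetable broth: 4725 mL

The original recipe has 64 g of red lentils, so the scaling factor is 320 ÷ 64 = 5.
soy sauce: 1.5 L × 5 × 1000 mL/L ÷ 240 mL/cup ≈ 31 cup
white rice: (2 tbsp + 2 tsp = 8/3 tbsp) × 5 ÷ 16 tbsp/cup × 185 g/cup ≈ 154 g
vegetable broth: (3 cup + 15 tbsp = 3.9375 cup) × 5 × 240 mL/cup = 4725 mL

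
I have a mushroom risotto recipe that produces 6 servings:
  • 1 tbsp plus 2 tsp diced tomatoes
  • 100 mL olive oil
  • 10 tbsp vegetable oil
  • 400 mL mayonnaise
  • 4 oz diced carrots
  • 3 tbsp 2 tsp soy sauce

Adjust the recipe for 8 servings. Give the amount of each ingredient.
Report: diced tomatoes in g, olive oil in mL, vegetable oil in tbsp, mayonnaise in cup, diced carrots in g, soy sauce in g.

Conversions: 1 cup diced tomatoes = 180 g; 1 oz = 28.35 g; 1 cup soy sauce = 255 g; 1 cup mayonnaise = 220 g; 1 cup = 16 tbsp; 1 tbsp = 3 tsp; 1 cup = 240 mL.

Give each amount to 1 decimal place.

Scaling factor: 8/6 = 4/3.
diced tomatoes: (1 tbsp + 2 tsp = 5/3 tbsp) × 4/3 ÷ 16 tbsp/cup × 180 g/cup = 25.0 g
olive oil: 100 mL × 4/3 ≈ 133.3 mL
vegetable oil: 10 tbsp × 4/3 ≈ 13.3 tbsp
mayonnaise: 400 mL × 4/3 ÷ 240 mL/cup ≈ 2.2 cup
diced carrots: 4 oz × 4/3 × 28.35 g/oz = 151.2 g
soy sauce: (3 tbsp + 2 tsp = 11/3 tbsp) × 4/3 ÷ 16 tbsp/cup × 255 g/cup ≈ 77.9 g

diced tomatoes: 25.0 g; olive oil: 133.3 mL; vegetable oil: 13.3 tbsp; mayonnaise: 2.2 cup; diced carrots: 151.2 g; soy sauce: 77.9 g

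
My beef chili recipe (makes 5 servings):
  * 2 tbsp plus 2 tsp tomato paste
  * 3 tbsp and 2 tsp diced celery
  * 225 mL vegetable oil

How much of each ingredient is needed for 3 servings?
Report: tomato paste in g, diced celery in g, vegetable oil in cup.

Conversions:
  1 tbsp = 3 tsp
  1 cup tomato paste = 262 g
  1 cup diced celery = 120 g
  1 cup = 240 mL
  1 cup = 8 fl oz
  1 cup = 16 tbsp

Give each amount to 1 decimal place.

Scaling factor: 3/5 = 0.6.
tomato paste: (2 tbsp + 2 tsp = 8/3 tbsp) × 3/5 ÷ 16 tbsp/cup × 262 g/cup = 26.2 g
diced celery: (3 tbsp + 2 tsp = 11/3 tbsp) × 3/5 ÷ 16 tbsp/cup × 120 g/cup = 16.5 g
vegetable oil: 225 mL × 3/5 ÷ 240 mL/cup ≈ 0.6 cup

tomato paste: 26.2 g; diced celery: 16.5 g; vegetable oil: 0.6 cup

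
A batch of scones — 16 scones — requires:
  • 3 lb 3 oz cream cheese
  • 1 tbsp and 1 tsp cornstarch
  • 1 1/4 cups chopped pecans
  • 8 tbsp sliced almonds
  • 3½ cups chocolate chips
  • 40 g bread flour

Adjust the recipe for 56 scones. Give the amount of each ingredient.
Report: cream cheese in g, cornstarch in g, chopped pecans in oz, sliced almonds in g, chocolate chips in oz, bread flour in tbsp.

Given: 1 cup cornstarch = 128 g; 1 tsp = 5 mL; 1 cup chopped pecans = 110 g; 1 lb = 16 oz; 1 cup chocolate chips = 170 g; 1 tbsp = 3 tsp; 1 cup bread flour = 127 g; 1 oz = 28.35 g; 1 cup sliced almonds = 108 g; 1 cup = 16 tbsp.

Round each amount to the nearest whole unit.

cream cheese: 5060 g; cornstarch: 37 g; chopped pecans: 17 oz; sliced almonds: 189 g; chocolate chips: 73 oz; bread flour: 18 tbsp

Scaling factor: 56/16 = 7/2 = 3.5.
cream cheese: (3 lb + 3 oz = 3.1875 lb) × 7/2 × 16 oz/lb × 28.35 g/oz ≈ 5060 g
cornstarch: (1 tbsp + 1 tsp = 4/3 tbsp) × 7/2 ÷ 16 tbsp/cup × 128 g/cup ≈ 37 g
chopped pecans: 1.25 cup × 7/2 × 110 g/cup ÷ 28.35 g/oz ≈ 17 oz
sliced almonds: 8 tbsp × 7/2 ÷ 16 tbsp/cup × 108 g/cup = 189 g
chocolate chips: 3.5 cup × 7/2 × 170 g/cup ÷ 28.35 g/oz ≈ 73 oz
bread flour: 40 g × 7/2 ÷ 127 g/cup × 16 tbsp/cup ≈ 18 tbsp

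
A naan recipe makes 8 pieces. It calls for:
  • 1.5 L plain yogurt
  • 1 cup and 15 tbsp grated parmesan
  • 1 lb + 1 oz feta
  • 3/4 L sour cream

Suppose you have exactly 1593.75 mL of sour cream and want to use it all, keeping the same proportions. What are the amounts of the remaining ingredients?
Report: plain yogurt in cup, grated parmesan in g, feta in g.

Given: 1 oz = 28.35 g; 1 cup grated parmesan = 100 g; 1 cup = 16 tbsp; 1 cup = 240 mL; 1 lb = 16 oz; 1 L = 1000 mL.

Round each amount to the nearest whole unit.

The original recipe has 750 mL of sour cream, so the scaling factor is 1593.75 ÷ 750 = 17/8 = 2.125.
plain yogurt: 1.5 L × 17/8 × 1000 mL/L ÷ 240 mL/cup ≈ 13 cup
grated parmesan: (1 cup + 15 tbsp = 1.9375 cup) × 17/8 × 100 g/cup ≈ 412 g
feta: (1 lb + 1 oz = 1.0625 lb) × 17/8 × 16 oz/lb × 28.35 g/oz ≈ 1024 g

plain yogurt: 13 cup; grated parmesan: 412 g; feta: 1024 g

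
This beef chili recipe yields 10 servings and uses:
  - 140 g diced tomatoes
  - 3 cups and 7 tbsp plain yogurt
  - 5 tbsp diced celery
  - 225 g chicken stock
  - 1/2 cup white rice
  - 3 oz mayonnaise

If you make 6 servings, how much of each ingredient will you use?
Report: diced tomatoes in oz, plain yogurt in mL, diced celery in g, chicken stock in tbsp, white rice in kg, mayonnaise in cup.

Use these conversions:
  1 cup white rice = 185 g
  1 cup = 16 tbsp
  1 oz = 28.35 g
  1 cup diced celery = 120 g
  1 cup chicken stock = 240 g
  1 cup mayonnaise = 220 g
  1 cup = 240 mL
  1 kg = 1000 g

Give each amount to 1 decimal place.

Scaling factor: 6/10 = 3/5 = 0.6.
diced tomatoes: 140 g × 3/5 ÷ 28.35 g/oz ≈ 3.0 oz
plain yogurt: (3 cup + 7 tbsp = 3.4375 cup) × 3/5 × 240 mL/cup = 495.0 mL
diced celery: 5 tbsp × 3/5 ÷ 16 tbsp/cup × 120 g/cup = 22.5 g
chicken stock: 225 g × 3/5 ÷ 240 g/cup × 16 tbsp/cup = 9.0 tbsp
white rice: 0.5 cup × 3/5 × 185 g/cup ÷ 1000 g/kg ≈ 0.1 kg
mayonnaise: 3 oz × 3/5 × 28.35 g/oz ÷ 220 g/cup ≈ 0.2 cup

diced tomatoes: 3.0 oz; plain yogurt: 495.0 mL; diced celery: 22.5 g; chicken stock: 9.0 tbsp; white rice: 0.1 kg; mayonnaise: 0.2 cup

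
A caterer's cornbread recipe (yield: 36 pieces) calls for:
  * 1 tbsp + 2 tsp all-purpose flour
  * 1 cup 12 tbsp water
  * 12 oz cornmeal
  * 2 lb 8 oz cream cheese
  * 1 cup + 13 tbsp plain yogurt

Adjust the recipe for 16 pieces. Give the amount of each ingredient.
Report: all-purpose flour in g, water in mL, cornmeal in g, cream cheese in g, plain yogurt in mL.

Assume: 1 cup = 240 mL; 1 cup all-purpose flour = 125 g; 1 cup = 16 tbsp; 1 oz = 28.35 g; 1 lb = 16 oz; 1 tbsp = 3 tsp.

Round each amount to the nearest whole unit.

Scaling factor: 16/36 = 4/9.
all-purpose flour: (1 tbsp + 2 tsp = 5/3 tbsp) × 4/9 ÷ 16 tbsp/cup × 125 g/cup ≈ 6 g
water: (1 cup + 12 tbsp = 1.75 cup) × 4/9 × 240 mL/cup ≈ 187 mL
cornmeal: 12 oz × 4/9 × 28.35 g/oz ≈ 151 g
cream cheese: (2 lb + 8 oz = 2.5 lb) × 4/9 × 16 oz/lb × 28.35 g/oz = 504 g
plain yogurt: (1 cup + 13 tbsp = 1.8125 cup) × 4/9 × 240 mL/cup ≈ 193 mL

all-purpose flour: 6 g; water: 187 mL; cornmeal: 151 g; cream cheese: 504 g; plain yogurt: 193 mL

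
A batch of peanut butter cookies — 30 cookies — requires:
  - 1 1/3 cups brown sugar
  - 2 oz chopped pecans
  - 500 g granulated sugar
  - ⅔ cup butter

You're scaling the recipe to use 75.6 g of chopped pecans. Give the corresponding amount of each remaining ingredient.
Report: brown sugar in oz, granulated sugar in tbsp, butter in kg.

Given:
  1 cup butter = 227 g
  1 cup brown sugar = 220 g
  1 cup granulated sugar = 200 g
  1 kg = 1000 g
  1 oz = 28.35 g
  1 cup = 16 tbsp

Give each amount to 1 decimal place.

The original recipe has 56.7 g of chopped pecans, so the scaling factor is 75.6 ÷ 56.7 = 4/3.
brown sugar: 4/3 cup × 4/3 × 220 g/cup ÷ 28.35 g/oz ≈ 13.8 oz
granulated sugar: 500 g × 4/3 ÷ 200 g/cup × 16 tbsp/cup ≈ 53.3 tbsp
butter: 2/3 cup × 4/3 × 227 g/cup ÷ 1000 g/kg ≈ 0.2 kg

brown sugar: 13.8 oz; granulated sugar: 53.3 tbsp; butter: 0.2 kg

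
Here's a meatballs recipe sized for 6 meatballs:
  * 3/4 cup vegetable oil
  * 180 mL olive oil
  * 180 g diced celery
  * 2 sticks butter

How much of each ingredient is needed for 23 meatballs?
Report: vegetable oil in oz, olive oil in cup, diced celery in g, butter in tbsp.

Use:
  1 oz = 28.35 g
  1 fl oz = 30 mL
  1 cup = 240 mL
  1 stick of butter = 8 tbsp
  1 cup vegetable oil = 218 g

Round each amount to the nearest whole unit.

Scaling factor: 23/6.
vegetable oil: 0.75 cup × 23/6 × 218 g/cup ÷ 28.35 g/oz ≈ 22 oz
olive oil: 180 mL × 23/6 ÷ 240 mL/cup ≈ 3 cup
diced celery: 180 g × 23/6 = 690 g
butter: 2 stick × 23/6 × 8 tbsp/stick ≈ 61 tbsp

vegetable oil: 22 oz; olive oil: 3 cup; diced celery: 690 g; butter: 61 tbsp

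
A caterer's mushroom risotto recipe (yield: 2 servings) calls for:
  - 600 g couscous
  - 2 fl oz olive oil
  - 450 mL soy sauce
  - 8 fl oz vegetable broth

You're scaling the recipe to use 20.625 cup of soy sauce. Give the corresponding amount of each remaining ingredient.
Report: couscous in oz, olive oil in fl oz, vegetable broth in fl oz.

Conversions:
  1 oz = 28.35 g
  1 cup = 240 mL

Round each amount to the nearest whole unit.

couscous: 233 oz; olive oil: 22 fl oz; vegetable broth: 88 fl oz

The original recipe has 1.875 cup of soy sauce, so the scaling factor is 20.625 ÷ 1.875 = 11.
couscous: 600 g × 11 ÷ 28.35 g/oz ≈ 233 oz
olive oil: 2 fl oz × 11 = 22 fl oz
vegetable broth: 8 fl oz × 11 = 88 fl oz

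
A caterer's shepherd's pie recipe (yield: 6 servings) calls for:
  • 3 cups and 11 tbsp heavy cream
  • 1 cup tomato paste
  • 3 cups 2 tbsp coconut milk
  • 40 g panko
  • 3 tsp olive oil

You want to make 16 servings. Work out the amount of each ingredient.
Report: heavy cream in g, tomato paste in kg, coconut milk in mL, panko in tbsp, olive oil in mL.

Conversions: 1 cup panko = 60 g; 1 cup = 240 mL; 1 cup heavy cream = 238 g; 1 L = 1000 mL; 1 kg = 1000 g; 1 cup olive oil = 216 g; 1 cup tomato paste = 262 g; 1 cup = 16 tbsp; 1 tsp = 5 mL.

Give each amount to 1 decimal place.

heavy cream: 2340.3 g; tomato paste: 0.7 kg; coconut milk: 2000.0 mL; panko: 28.4 tbsp; olive oil: 40.0 mL

Scaling factor: 16/6 = 8/3.
heavy cream: (3 cup + 11 tbsp = 3.6875 cup) × 8/3 × 238 g/cup ≈ 2340.3 g
tomato paste: 1 cup × 8/3 × 262 g/cup ÷ 1000 g/kg ≈ 0.7 kg
coconut milk: (3 cup + 2 tbsp = 3.125 cup) × 8/3 × 240 mL/cup = 2000.0 mL
panko: 40 g × 8/3 ÷ 60 g/cup × 16 tbsp/cup ≈ 28.4 tbsp
olive oil: 3 tsp × 8/3 × 5 mL/tsp = 40.0 mL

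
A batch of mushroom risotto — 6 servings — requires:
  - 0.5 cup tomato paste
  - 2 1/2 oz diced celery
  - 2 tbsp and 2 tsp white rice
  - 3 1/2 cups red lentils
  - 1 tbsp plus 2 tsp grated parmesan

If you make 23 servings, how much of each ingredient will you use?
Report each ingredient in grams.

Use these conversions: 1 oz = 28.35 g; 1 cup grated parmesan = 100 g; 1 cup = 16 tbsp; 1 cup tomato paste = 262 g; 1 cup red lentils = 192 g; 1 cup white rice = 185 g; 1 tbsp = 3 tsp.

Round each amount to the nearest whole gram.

Scaling factor: 23/6.
tomato paste: 0.5 cup × 23/6 × 262 g/cup ≈ 502 g
diced celery: 2.5 oz × 23/6 × 28.35 g/oz ≈ 272 g
white rice: (2 tbsp + 2 tsp = 8/3 tbsp) × 23/6 ÷ 16 tbsp/cup × 185 g/cup ≈ 118 g
red lentils: 3.5 cup × 23/6 × 192 g/cup = 2576 g
grated parmesan: (1 tbsp + 2 tsp = 5/3 tbsp) × 23/6 ÷ 16 tbsp/cup × 100 g/cup ≈ 40 g

tomato paste: 502 g; diced celery: 272 g; white rice: 118 g; red lentils: 2576 g; grated parmesan: 40 g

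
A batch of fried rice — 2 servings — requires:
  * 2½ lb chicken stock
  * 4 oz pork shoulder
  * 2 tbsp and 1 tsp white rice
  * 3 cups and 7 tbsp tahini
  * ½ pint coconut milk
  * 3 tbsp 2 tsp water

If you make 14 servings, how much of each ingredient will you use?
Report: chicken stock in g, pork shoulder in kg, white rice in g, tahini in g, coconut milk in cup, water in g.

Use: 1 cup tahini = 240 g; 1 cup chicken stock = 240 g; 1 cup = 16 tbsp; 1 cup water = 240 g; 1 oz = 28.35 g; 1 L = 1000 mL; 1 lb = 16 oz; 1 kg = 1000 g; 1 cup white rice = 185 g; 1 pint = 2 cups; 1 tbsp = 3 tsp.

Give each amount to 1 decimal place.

Scaling factor: 14/2 = 7.
chicken stock: 2.5 lb × 7 × 16 oz/lb × 28.35 g/oz = 7938.0 g
pork shoulder: 4 oz × 7 × 28.35 g/oz ÷ 1000 g/kg ≈ 0.8 kg
white rice: (2 tbsp + 1 tsp = 7/3 tbsp) × 7 ÷ 16 tbsp/cup × 185 g/cup ≈ 188.9 g
tahini: (3 cup + 7 tbsp = 3.4375 cup) × 7 × 240 g/cup = 5775.0 g
coconut milk: 0.5 pint × 7 × 2 cup/pint = 7.0 cup
water: (3 tbsp + 2 tsp = 11/3 tbsp) × 7 ÷ 16 tbsp/cup × 240 g/cup = 385.0 g

chicken stock: 7938.0 g; pork shoulder: 0.8 kg; white rice: 188.9 g; tahini: 5775.0 g; coconut milk: 7.0 cup; water: 385.0 g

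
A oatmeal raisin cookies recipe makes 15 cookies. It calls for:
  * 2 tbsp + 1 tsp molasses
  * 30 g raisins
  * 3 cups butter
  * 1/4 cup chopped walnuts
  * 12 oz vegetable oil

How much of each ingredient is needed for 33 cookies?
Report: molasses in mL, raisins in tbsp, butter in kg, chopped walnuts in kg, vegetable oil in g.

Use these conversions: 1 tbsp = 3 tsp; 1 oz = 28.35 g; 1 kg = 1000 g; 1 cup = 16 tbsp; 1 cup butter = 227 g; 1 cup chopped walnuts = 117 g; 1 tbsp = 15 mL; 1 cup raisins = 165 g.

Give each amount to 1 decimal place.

Scaling factor: 33/15 = 11/5 = 2.2.
molasses: (2 tbsp + 1 tsp = 7/3 tbsp) × 11/5 × 15 mL/tbsp = 77.0 mL
raisins: 30 g × 11/5 ÷ 165 g/cup × 16 tbsp/cup = 6.4 tbsp
butter: 3 cup × 11/5 × 227 g/cup ÷ 1000 g/kg ≈ 1.5 kg
chopped walnuts: 0.25 cup × 11/5 × 117 g/cup ÷ 1000 g/kg ≈ 0.1 kg
vegetable oil: 12 oz × 11/5 × 28.35 g/oz ≈ 748.4 g

molasses: 77.0 mL; raisins: 6.4 tbsp; butter: 1.5 kg; chopped walnuts: 0.1 kg; vegetable oil: 748.4 g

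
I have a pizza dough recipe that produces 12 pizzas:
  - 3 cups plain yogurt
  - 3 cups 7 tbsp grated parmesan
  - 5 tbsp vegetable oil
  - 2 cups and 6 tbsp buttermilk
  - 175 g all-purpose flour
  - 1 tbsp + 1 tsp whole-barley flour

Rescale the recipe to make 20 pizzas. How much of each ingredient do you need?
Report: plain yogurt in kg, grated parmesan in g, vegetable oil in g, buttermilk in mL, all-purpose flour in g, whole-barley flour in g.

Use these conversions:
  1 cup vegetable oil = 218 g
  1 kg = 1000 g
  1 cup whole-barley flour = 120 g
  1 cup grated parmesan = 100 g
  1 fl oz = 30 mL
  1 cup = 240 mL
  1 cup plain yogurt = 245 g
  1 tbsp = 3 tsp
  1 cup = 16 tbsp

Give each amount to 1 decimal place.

plain yogurt: 1.2 kg; grated parmesan: 572.9 g; vegetable oil: 113.5 g; buttermilk: 950.0 mL; all-purpose flour: 291.7 g; whole-barley flour: 16.7 g

Scaling factor: 20/12 = 5/3.
plain yogurt: 3 cup × 5/3 × 245 g/cup ÷ 1000 g/kg ≈ 1.2 kg
grated parmesan: (3 cup + 7 tbsp = 3.4375 cup) × 5/3 × 100 g/cup ≈ 572.9 g
vegetable oil: 5 tbsp × 5/3 ÷ 16 tbsp/cup × 218 g/cup ≈ 113.5 g
buttermilk: (2 cup + 6 tbsp = 2.375 cup) × 5/3 × 240 mL/cup = 950.0 mL
all-purpose flour: 175 g × 5/3 ≈ 291.7 g
whole-barley flour: (1 tbsp + 1 tsp = 4/3 tbsp) × 5/3 ÷ 16 tbsp/cup × 120 g/cup ≈ 16.7 g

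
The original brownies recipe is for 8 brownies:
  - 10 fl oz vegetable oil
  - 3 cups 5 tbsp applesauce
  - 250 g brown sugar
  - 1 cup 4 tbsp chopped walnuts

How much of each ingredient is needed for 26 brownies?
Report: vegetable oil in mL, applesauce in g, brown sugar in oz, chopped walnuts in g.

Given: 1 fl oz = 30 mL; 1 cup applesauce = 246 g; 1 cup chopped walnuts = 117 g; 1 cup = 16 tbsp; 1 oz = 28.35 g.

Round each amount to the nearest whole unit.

Scaling factor: 26/8 = 13/4 = 3.25.
vegetable oil: 10 fl oz × 13/4 × 30 mL/fl oz = 975 mL
applesauce: (3 cup + 5 tbsp = 3.3125 cup) × 13/4 × 246 g/cup ≈ 2648 g
brown sugar: 250 g × 13/4 ÷ 28.35 g/oz ≈ 29 oz
chopped walnuts: (1 cup + 4 tbsp = 1.25 cup) × 13/4 × 117 g/cup ≈ 475 g

vegetable oil: 975 mL; applesauce: 2648 g; brown sugar: 29 oz; chopped walnuts: 475 g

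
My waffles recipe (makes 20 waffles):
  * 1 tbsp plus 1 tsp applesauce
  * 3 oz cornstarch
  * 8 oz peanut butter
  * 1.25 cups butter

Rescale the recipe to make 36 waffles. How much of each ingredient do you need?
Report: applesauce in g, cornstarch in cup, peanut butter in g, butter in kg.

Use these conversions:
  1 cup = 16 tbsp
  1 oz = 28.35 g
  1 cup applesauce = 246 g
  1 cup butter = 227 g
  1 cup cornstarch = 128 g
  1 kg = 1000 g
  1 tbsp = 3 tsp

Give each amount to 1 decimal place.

applesauce: 36.9 g; cornstarch: 1.2 cup; peanut butter: 408.2 g; butter: 0.5 kg

Scaling factor: 36/20 = 9/5 = 1.8.
applesauce: (1 tbsp + 1 tsp = 4/3 tbsp) × 9/5 ÷ 16 tbsp/cup × 246 g/cup = 36.9 g
cornstarch: 3 oz × 9/5 × 28.35 g/oz ÷ 128 g/cup ≈ 1.2 cup
peanut butter: 8 oz × 9/5 × 28.35 g/oz ≈ 408.2 g
butter: 1.25 cup × 9/5 × 227 g/cup ÷ 1000 g/kg ≈ 0.5 kg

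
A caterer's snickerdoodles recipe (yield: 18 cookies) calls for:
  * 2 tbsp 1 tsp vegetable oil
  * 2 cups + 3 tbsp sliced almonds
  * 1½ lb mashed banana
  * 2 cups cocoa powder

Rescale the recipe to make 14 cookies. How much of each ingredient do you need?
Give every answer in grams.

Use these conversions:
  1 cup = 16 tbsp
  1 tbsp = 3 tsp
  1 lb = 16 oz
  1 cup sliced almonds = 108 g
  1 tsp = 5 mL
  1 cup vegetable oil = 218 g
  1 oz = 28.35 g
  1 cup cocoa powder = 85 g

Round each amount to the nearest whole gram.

Scaling factor: 14/18 = 7/9.
vegetable oil: (2 tbsp + 1 tsp = 7/3 tbsp) × 7/9 ÷ 16 tbsp/cup × 218 g/cup ≈ 25 g
sliced almonds: (2 cup + 3 tbsp = 2.1875 cup) × 7/9 × 108 g/cup ≈ 184 g
mashed banana: 1.5 lb × 7/9 × 16 oz/lb × 28.35 g/oz ≈ 529 g
cocoa powder: 2 cup × 7/9 × 85 g/cup ≈ 132 g

vegetable oil: 25 g; sliced almonds: 184 g; mashed banana: 529 g; cocoa powder: 132 g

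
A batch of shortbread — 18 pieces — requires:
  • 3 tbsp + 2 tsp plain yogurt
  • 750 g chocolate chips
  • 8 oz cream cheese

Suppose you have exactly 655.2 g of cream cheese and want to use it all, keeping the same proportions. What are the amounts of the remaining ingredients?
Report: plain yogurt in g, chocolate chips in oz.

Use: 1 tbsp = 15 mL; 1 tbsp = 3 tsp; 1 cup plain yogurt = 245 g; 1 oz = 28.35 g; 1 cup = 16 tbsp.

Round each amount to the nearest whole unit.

The original recipe has 226.8 g of cream cheese, so the scaling factor is 655.2 ÷ 226.8 = 26/9.
plain yogurt: (3 tbsp + 2 tsp = 11/3 tbsp) × 26/9 ÷ 16 tbsp/cup × 245 g/cup ≈ 162 g
chocolate chips: 750 g × 26/9 ÷ 28.35 g/oz ≈ 76 oz

plain yogurt: 162 g; chocolate chips: 76 oz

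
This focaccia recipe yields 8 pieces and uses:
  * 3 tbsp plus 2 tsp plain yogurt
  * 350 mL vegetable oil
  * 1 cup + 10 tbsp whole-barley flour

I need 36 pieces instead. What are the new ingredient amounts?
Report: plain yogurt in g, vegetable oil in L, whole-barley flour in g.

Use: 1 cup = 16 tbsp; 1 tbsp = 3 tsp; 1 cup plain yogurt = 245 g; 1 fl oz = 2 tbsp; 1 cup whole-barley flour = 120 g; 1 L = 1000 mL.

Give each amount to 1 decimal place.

Scaling factor: 36/8 = 9/2 = 4.5.
plain yogurt: (3 tbsp + 2 tsp = 11/3 tbsp) × 9/2 ÷ 16 tbsp/cup × 245 g/cup ≈ 252.7 g
vegetable oil: 350 mL × 9/2 ÷ 1000 mL/L ≈ 1.6 L
whole-barley flour: (1 cup + 10 tbsp = 1.625 cup) × 9/2 × 120 g/cup = 877.5 g

plain yogurt: 252.7 g; vegetable oil: 1.6 L; whole-barley flour: 877.5 g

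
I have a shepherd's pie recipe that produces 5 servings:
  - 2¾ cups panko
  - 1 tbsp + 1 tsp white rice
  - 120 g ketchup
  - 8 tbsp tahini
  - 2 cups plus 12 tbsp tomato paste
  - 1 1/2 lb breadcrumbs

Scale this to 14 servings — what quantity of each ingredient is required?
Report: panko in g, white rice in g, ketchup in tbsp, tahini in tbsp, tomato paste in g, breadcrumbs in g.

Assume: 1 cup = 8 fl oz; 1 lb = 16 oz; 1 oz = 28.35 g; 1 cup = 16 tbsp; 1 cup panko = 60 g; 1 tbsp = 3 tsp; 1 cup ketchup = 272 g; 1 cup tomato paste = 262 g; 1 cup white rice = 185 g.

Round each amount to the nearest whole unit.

Scaling factor: 14/5 = 2.8.
panko: 2.75 cup × 14/5 × 60 g/cup = 462 g
white rice: (1 tbsp + 1 tsp = 4/3 tbsp) × 14/5 ÷ 16 tbsp/cup × 185 g/cup ≈ 43 g
ketchup: 120 g × 14/5 ÷ 272 g/cup × 16 tbsp/cup ≈ 20 tbsp
tahini: 8 tbsp × 14/5 ≈ 22 tbsp
tomato paste: (2 cup + 12 tbsp = 2.75 cup) × 14/5 × 262 g/cup ≈ 2017 g
breadcrumbs: 1.5 lb × 14/5 × 16 oz/lb × 28.35 g/oz ≈ 1905 g

panko: 462 g; white rice: 43 g; ketchup: 20 tbsp; tahini: 22 tbsp; tomato paste: 2017 g; breadcrumbs: 1905 g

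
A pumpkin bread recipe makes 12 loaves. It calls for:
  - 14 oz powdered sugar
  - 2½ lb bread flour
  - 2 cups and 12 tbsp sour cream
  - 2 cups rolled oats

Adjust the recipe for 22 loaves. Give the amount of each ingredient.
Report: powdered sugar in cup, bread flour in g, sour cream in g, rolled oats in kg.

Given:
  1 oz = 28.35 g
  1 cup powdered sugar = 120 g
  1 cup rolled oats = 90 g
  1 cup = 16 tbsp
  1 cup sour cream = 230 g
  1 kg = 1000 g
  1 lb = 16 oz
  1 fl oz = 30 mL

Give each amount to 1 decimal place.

powdered sugar: 6.1 cup; bread flour: 2079.0 g; sour cream: 1159.6 g; rolled oats: 0.3 kg

Scaling factor: 22/12 = 11/6.
powdered sugar: 14 oz × 11/6 × 28.35 g/oz ÷ 120 g/cup ≈ 6.1 cup
bread flour: 2.5 lb × 11/6 × 16 oz/lb × 28.35 g/oz = 2079.0 g
sour cream: (2 cup + 12 tbsp = 2.75 cup) × 11/6 × 230 g/cup ≈ 1159.6 g
rolled oats: 2 cup × 11/6 × 90 g/cup ÷ 1000 g/kg ≈ 0.3 kg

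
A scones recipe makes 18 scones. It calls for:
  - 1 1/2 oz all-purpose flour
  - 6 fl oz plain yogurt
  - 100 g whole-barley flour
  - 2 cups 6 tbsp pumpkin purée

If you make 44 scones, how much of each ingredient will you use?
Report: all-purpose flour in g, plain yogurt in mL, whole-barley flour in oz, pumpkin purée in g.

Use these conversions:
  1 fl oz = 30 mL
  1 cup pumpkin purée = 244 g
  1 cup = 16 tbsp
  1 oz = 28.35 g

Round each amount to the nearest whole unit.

Scaling factor: 44/18 = 22/9.
all-purpose flour: 1.5 oz × 22/9 × 28.35 g/oz ≈ 104 g
plain yogurt: 6 fl oz × 22/9 × 30 mL/fl oz = 440 mL
whole-barley flour: 100 g × 22/9 ÷ 28.35 g/oz ≈ 9 oz
pumpkin purée: (2 cup + 6 tbsp = 2.375 cup) × 22/9 × 244 g/cup ≈ 1417 g

all-purpose flour: 104 g; plain yogurt: 440 mL; whole-barley flour: 9 oz; pumpkin purée: 1417 g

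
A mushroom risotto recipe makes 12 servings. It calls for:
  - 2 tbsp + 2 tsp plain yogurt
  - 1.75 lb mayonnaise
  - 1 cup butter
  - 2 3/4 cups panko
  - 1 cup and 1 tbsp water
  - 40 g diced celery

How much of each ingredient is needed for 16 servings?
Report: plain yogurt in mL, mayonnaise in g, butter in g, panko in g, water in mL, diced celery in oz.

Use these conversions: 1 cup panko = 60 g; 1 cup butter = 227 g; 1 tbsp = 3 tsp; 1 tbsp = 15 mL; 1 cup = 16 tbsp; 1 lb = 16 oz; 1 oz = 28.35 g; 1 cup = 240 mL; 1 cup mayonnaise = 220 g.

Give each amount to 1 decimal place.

Scaling factor: 16/12 = 4/3.
plain yogurt: (2 tbsp + 2 tsp = 8/3 tbsp) × 4/3 × 15 mL/tbsp ≈ 53.3 mL
mayonnaise: 1.75 lb × 4/3 × 16 oz/lb × 28.35 g/oz = 1058.4 g
butter: 1 cup × 4/3 × 227 g/cup ≈ 302.7 g
panko: 2.75 cup × 4/3 × 60 g/cup = 220.0 g
water: (1 cup + 1 tbsp = 1.0625 cup) × 4/3 × 240 mL/cup = 340.0 mL
diced celery: 40 g × 4/3 ÷ 28.35 g/oz ≈ 1.9 oz

plain yogurt: 53.3 mL; mayonnaise: 1058.4 g; butter: 302.7 g; panko: 220.0 g; water: 340.0 mL; diced celery: 1.9 oz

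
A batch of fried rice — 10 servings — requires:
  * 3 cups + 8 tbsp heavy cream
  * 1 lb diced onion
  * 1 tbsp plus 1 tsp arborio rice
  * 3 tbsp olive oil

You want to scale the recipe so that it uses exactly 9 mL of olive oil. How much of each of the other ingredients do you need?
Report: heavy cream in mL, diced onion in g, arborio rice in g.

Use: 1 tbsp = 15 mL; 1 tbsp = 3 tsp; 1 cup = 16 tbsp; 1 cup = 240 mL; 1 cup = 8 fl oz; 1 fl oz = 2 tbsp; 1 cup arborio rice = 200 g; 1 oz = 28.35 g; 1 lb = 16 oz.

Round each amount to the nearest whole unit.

heavy cream: 168 mL; diced onion: 91 g; arborio rice: 3 g

The original recipe has 45 mL of olive oil, so the scaling factor is 9 ÷ 45 = 1/5 = 0.2.
heavy cream: (3 cup + 8 tbsp = 3.5 cup) × 1/5 × 240 mL/cup = 168 mL
diced onion: 1 lb × 1/5 × 16 oz/lb × 28.35 g/oz ≈ 91 g
arborio rice: (1 tbsp + 1 tsp = 4/3 tbsp) × 1/5 ÷ 16 tbsp/cup × 200 g/cup ≈ 3 g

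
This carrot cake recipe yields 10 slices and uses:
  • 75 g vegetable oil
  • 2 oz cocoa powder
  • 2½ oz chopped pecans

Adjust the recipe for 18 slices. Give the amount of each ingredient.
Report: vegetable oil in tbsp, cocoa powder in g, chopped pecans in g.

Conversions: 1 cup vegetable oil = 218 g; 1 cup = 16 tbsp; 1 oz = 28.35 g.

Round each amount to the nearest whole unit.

vegetable oil: 10 tbsp; cocoa powder: 102 g; chopped pecans: 128 g

Scaling factor: 18/10 = 9/5 = 1.8.
vegetable oil: 75 g × 9/5 ÷ 218 g/cup × 16 tbsp/cup ≈ 10 tbsp
cocoa powder: 2 oz × 9/5 × 28.35 g/oz ≈ 102 g
chopped pecans: 2.5 oz × 9/5 × 28.35 g/oz ≈ 128 g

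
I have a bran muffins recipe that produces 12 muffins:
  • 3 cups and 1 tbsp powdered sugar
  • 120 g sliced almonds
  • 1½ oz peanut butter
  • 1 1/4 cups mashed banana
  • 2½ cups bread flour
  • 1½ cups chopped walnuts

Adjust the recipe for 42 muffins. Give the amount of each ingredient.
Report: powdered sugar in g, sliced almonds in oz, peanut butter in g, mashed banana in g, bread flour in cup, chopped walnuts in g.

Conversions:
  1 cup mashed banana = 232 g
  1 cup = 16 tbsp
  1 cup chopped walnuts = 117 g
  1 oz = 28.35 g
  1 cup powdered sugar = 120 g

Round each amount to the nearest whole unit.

Scaling factor: 42/12 = 7/2 = 3.5.
powdered sugar: (3 cup + 1 tbsp = 3.0625 cup) × 7/2 × 120 g/cup ≈ 1286 g
sliced almonds: 120 g × 7/2 ÷ 28.35 g/oz ≈ 15 oz
peanut butter: 1.5 oz × 7/2 × 28.35 g/oz ≈ 149 g
mashed banana: 1.25 cup × 7/2 × 232 g/cup = 1015 g
bread flour: 2.5 cup × 7/2 ≈ 9 cup
chopped walnuts: 1.5 cup × 7/2 × 117 g/cup ≈ 614 g

powdered sugar: 1286 g; sliced almonds: 15 oz; peanut butter: 149 g; mashed banana: 1015 g; bread flour: 9 cup; chopped walnuts: 614 g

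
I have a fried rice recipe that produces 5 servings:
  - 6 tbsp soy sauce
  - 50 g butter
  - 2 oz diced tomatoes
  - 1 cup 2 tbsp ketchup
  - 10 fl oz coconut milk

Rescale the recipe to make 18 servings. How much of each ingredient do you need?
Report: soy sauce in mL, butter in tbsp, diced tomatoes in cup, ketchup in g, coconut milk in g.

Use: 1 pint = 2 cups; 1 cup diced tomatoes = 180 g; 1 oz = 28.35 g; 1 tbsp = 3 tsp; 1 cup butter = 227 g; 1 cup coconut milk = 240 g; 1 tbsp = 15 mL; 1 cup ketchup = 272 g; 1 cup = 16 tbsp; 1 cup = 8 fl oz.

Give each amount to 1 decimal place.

soy sauce: 324.0 mL; butter: 12.7 tbsp; diced tomatoes: 1.1 cup; ketchup: 1101.6 g; coconut milk: 1080.0 g

Scaling factor: 18/5 = 3.6.
soy sauce: 6 tbsp × 18/5 × 15 mL/tbsp = 324.0 mL
butter: 50 g × 18/5 ÷ 227 g/cup × 16 tbsp/cup ≈ 12.7 tbsp
diced tomatoes: 2 oz × 18/5 × 28.35 g/oz ÷ 180 g/cup ≈ 1.1 cup
ketchup: (1 cup + 2 tbsp = 1.125 cup) × 18/5 × 272 g/cup = 1101.6 g
coconut milk: 10 fl oz × 18/5 ÷ 8 fl oz/cup × 240 g/cup = 1080.0 g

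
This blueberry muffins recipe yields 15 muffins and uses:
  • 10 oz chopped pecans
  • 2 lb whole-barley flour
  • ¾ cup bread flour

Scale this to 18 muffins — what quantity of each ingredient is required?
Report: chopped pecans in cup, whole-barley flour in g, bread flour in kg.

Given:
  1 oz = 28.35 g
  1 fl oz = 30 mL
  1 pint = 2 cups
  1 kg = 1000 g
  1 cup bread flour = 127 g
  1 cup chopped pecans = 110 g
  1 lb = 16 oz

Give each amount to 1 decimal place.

chopped pecans: 3.1 cup; whole-barley flour: 1088.6 g; bread flour: 0.1 kg

Scaling factor: 18/15 = 6/5 = 1.2.
chopped pecans: 10 oz × 6/5 × 28.35 g/oz ÷ 110 g/cup ≈ 3.1 cup
whole-barley flour: 2 lb × 6/5 × 16 oz/lb × 28.35 g/oz ≈ 1088.6 g
bread flour: 0.75 cup × 6/5 × 127 g/cup ÷ 1000 g/kg ≈ 0.1 kg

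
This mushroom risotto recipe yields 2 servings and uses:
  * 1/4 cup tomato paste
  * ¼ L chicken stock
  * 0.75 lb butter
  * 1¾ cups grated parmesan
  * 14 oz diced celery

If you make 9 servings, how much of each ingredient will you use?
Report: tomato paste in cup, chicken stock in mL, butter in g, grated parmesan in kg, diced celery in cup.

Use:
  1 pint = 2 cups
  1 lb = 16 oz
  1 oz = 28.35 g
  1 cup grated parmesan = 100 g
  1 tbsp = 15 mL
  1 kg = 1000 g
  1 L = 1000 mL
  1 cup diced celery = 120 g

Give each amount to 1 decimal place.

tomato paste: 1.1 cup; chicken stock: 1125.0 mL; butter: 1530.9 g; grated parmesan: 0.8 kg; diced celery: 14.9 cup

Scaling factor: 9/2 = 4.5.
tomato paste: 0.25 cup × 9/2 ≈ 1.1 cup
chicken stock: 0.25 L × 9/2 × 1000 mL/L = 1125.0 mL
butter: 0.75 lb × 9/2 × 16 oz/lb × 28.35 g/oz = 1530.9 g
grated parmesan: 1.75 cup × 9/2 × 100 g/cup ÷ 1000 g/kg ≈ 0.8 kg
diced celery: 14 oz × 9/2 × 28.35 g/oz ÷ 120 g/cup ≈ 14.9 cup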